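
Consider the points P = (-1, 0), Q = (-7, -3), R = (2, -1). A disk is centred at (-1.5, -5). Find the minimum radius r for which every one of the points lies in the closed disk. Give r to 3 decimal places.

The required radius is the distance from (-1.5, -5) to the farthest point.
Squared distances: 25.25, 34.25, 28.25.
Maximum is 34.25, attained at Q.
r = √(34.25) ≈ 5.852.

5.852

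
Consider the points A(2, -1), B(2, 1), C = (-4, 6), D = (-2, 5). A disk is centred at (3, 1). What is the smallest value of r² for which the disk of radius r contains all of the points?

The required radius is the distance from (3, 1) to the farthest point.
Squared distances: 5, 1, 74, 41.
Maximum is 74, attained at C.

74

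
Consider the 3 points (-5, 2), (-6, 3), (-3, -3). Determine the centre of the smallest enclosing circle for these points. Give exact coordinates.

Call the three points A, B, C in the order given.
Side lengths²: AB² = 2, AC² = 29, BC² = 45.
Since BC² = 45 ≥ 29 + 2 = 31, the angle opposite BC is not acute, so the smallest enclosing circle has BC as diameter.
Centre = midpoint of BC = (-4.5, 0), r² = 45/4 = 11.25.
Centre = (-4.5, 0).

(-4.5, 0)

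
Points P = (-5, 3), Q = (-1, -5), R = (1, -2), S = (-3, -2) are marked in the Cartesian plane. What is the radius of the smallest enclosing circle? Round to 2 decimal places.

4.47

The farthest pair is P–Q with squared distance 80. The circle on this segment as diameter has centre (-3, -1) and r² = 80/4 = 20.
Check R: distance² to centre = 17 ≤ 20, so it lies inside.
All remaining points lie in this disk, and no smaller disk contains both endpoints, so this is the minimum enclosing circle.
r = √20 ≈ 4.47.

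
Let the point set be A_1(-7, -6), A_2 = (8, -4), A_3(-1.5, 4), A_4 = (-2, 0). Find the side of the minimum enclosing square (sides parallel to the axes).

The bounding box has width 15 and height 10.
An axis-aligned square enclosing the set must have side ≥ max(width, height).
So the minimum side is max(15, 10) = 15.

15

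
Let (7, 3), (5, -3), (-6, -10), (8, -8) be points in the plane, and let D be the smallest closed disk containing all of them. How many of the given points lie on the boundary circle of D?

2

By Welzl's lemma the MEC is supported by two points (diametrically opposite) or three points (on a circumcircle).
The farthest pair is (7, 3)–(-6, -10) with squared distance 338. The circle on this segment as diameter has centre (0.5, -3.5) and r² = 338/4 = 84.5.
Check (5, -3): distance² to centre = 20.5 ≤ 84.5, so it lies inside.
All remaining points lie in this disk, and no smaller disk contains both endpoints, so this is the minimum enclosing circle.
The points at distance exactly r from the centre are (7, 3), (-6, -10) — 2 points.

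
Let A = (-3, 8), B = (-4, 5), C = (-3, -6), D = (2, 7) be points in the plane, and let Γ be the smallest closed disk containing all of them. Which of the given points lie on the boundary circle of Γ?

A, C, D

The minimum enclosing circle is determined by three boundary points: A, C, D.
Their circumcentre is (-1.8, 1) with r² = 50.44.
The farthest remaining point B is at distance² 20.84 ≤ 50.44.
The points at distance exactly r from the centre are A, C, D — 3 points.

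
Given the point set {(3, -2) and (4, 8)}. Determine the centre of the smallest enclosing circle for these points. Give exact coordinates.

(3.5, 3)

The smallest circle enclosing two points has them as diameter endpoints.
Centre = midpoint = (3.5, 3); r² = |(3, -2)−(4, 8)|²/4 = 101/4 = 25.25.
Centre = (3.5, 3).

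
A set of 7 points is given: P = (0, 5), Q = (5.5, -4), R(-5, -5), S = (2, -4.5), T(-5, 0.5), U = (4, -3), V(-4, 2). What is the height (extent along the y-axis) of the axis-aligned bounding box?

10

max y = 5, min y = -5, so height = 10.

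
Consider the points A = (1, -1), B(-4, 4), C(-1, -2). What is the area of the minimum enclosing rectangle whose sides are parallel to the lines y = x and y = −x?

In coordinates u = x + y, v = x − y the rectangle is axis-aligned; the map (x,y)→(u,v) scales areas by 2.
u-values: 0, 0, -3; range = 0 − (-3) = 3.
v-values: 2, -8, 1; range = 2 − (-8) = 10.
Area = (3 × 10) / 2 = 15.

15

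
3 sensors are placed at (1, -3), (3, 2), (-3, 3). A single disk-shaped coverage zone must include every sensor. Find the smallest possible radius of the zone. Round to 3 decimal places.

3.691

Call the three points A, B, C in the order given.
Side lengths²: AB² = 29, AC² = 52, BC² = 37.
Since AC² = 52 < 37 + 29 = 66, the triangle is acute, so the smallest enclosing circle is the circumcircle.
Circumcentre = (-0.34375, 0.4375), r² = 13.6220703125.
r = √(13.6220703125) ≈ 3.691.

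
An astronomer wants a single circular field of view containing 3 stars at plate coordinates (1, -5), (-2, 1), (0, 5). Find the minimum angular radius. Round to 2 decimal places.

5.02

Call the three points A, B, C in the order given.
Side lengths²: AB² = 45, AC² = 101, BC² = 20.
Since AC² = 101 ≥ 45 + 20 = 65, the angle opposite AC is not acute, so the smallest enclosing circle has AC as diameter.
Centre = midpoint of AC = (0.5, 0), r² = 101/4 = 25.25.
r = √(25.25) ≈ 5.02.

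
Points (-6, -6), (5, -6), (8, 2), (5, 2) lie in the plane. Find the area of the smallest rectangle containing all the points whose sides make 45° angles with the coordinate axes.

In coordinates u = x + y, v = x − y the rectangle is axis-aligned; the map (x,y)→(u,v) scales areas by 2.
u-values: -12, -1, 10, 7; range = 10 − (-12) = 22.
v-values: 0, 11, 6, 3; range = 11 − 0 = 11.
Area = (22 × 11) / 2 = 121.

121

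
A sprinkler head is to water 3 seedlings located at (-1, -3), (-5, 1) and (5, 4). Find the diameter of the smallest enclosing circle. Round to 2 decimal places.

10.47

Call the three points A, B, C in the order given.
Side lengths²: AB² = 32, AC² = 85, BC² = 109.
Since BC² = 109 < 85 + 32 = 117, the triangle is acute, so the smallest enclosing circle is the circumcircle.
Circumcentre = (3/26, 55/26), r² = 9265/338.
Diameter = 2r = 2√(9265/338) ≈ 10.47.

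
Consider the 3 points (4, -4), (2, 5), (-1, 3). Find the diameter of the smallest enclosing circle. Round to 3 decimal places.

9.224

Call the three points A, B, C in the order given.
Side lengths²: AB² = 85, AC² = 74, BC² = 13.
Since AB² = 85 < 74 + 13 = 87, the triangle is acute, so the smallest enclosing circle is the circumcircle.
Circumcentre = (177/62, 29/62), r² = 40885/1922.
Diameter = 2r = 2√(40885/1922) ≈ 9.224.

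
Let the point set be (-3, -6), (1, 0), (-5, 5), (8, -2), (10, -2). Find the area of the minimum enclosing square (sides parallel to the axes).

225

The bounding box has width 15 and height 11.
An axis-aligned square enclosing the set must have side ≥ max(width, height).
So the minimum side is max(15, 11) = 15.
Area = 15² = 225.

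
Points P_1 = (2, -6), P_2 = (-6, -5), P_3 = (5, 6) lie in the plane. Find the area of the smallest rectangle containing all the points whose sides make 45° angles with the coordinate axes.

In coordinates u = x + y, v = x − y the rectangle is axis-aligned; the map (x,y)→(u,v) scales areas by 2.
u-values: -4, -11, 11; range = 11 − (-11) = 22.
v-values: 8, -1, -1; range = 8 − (-1) = 9.
Area = (22 × 9) / 2 = 99.

99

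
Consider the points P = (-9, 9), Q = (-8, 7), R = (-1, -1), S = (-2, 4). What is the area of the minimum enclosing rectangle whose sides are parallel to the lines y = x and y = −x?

In coordinates u = x + y, v = x − y the rectangle is axis-aligned; the map (x,y)→(u,v) scales areas by 2.
u-values: 0, -1, -2, 2; range = 2 − (-2) = 4.
v-values: -18, -15, 0, -6; range = 0 − (-18) = 18.
Area = (4 × 18) / 2 = 36.

36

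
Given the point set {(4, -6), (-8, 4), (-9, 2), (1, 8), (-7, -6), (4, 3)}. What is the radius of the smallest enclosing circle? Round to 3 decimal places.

8.245

A smallest enclosing disk is always determined by at most three of the input points on its boundary.
The minimum enclosing circle is determined by three boundary points: (4, -6), (1, 8), (-7, -6).
Their circumcentre is (-1.5, 1/7) with r² = 13325/196.
The farthest remaining point (-9, 2) is at distance² 11701/196 ≤ 13325/196.
r = √(13325/196) ≈ 8.245.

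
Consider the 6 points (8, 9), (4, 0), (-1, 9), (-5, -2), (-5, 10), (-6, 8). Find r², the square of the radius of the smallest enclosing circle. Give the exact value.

12325/169

The minimum enclosing circle is determined by three boundary points: (8, 9), (-5, -2), (-5, 10).
Their circumcentre is (14/13, 4) with r² = 12325/169.
The farthest remaining point (-6, 8) is at distance² 11168/169 ≤ 12325/169.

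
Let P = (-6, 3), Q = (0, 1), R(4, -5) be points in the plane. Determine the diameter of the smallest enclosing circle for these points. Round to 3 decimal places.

Side lengths²: PQ² = 40, PR² = 164, QR² = 52.
Since PR² = 164 ≥ 52 + 40 = 92, the angle opposite PR is not acute, so the smallest enclosing circle has PR as diameter.
Centre = midpoint of PR = (-1, -1), r² = 164/4 = 41.
Diameter = 2r = 2√41 ≈ 12.806.

12.806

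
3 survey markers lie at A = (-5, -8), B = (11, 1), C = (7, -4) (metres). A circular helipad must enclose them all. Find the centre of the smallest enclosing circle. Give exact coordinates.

Side lengths²: AB² = 337, AC² = 160, BC² = 41.
Since AB² = 337 ≥ 160 + 41 = 201, the angle opposite AB is not acute, so the smallest enclosing circle has AB as diameter.
Centre = midpoint of AB = (3, -3.5), r² = 337/4 = 84.25.
Centre = (3, -3.5).

(3, -3.5)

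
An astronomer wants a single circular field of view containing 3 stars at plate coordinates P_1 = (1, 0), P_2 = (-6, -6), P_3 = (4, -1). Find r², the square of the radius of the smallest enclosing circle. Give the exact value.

Side lengths²: P_1P_2² = 85, P_1P_3² = 10, P_2P_3² = 125.
Since P_2P_3² = 125 ≥ 85 + 10 = 95, the angle opposite P_2P_3 is not acute, so the smallest enclosing circle has P_2P_3 as diameter.
Centre = midpoint of P_2P_3 = (-1, -3.5), r² = 125/4 = 31.25.

31.25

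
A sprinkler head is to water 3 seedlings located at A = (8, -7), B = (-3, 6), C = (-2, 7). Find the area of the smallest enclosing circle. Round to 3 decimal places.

Side lengths²: AB² = 290, AC² = 296, BC² = 2.
Since AC² = 296 ≥ 290 + 2 = 292, the angle opposite AC is not acute, so the smallest enclosing circle has AC as diameter.
Centre = midpoint of AC = (3, 0), r² = 296/4 = 74.
Area = π·r² = π·74 ≈ 232.478.

232.478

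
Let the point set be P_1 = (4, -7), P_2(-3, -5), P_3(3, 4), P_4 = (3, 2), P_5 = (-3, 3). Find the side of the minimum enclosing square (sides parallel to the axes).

11

The bounding box has width 7 and height 11.
An axis-aligned square enclosing the set must have side ≥ max(width, height).
So the minimum side is max(7, 11) = 11.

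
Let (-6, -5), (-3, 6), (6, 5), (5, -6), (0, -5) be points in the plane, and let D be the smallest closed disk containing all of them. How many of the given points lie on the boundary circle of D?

3

A smallest enclosing disk is always determined by at most three of the input points on its boundary.
The farthest pair is (-6, -5)–(6, 5) with squared distance 244. The circle on this segment as diameter has centre (0, 0) and r² = 244/4 = 61.
Check (-3, 6): distance² to centre = 45 ≤ 61, so it lies inside.
All remaining points lie in this disk, and no smaller disk contains both endpoints, so this is the minimum enclosing circle.
The points at distance exactly r from the centre are (-6, -5), (6, 5), (5, -6) — 3 points.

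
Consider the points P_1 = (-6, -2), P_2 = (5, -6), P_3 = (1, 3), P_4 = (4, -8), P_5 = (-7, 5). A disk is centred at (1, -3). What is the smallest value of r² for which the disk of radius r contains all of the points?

128

The required radius is the distance from (1, -3) to the farthest point.
Squared distances: 50, 25, 36, 34, 128.
Maximum is 128, attained at P_5.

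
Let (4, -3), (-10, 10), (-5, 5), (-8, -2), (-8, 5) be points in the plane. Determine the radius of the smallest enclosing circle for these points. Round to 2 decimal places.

The farthest pair is (4, -3)–(-10, 10) with squared distance 365. The circle on this segment as diameter has centre (-3, 3.5) and r² = 365/4 = 91.25.
Check (-5, 5): distance² to centre = 6.25 ≤ 91.25, so it lies inside.
All remaining points lie in this disk, and no smaller disk contains both endpoints, so this is the minimum enclosing circle.
r = √(91.25) ≈ 9.55.

9.55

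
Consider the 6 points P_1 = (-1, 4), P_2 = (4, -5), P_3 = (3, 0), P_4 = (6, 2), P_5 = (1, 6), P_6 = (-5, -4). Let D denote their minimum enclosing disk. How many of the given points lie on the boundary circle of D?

3

The minimum enclosing circle of a finite set is fixed by two of the points (as a diameter) or three (as a circumcircle).
The minimum enclosing circle is determined by three boundary points: P_4, P_5, P_6.
Their circumcentre is (7/74, -19/74) with r² = 109429/2738.
The farthest remaining point P_2 is at distance² 103361/2738 ≤ 109429/2738.
The points at distance exactly r from the centre are P_4, P_5, P_6 — 3 points.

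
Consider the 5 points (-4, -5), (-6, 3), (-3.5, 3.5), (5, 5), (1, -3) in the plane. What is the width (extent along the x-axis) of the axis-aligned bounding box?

11

max x = 5, min x = -6, so width = 11.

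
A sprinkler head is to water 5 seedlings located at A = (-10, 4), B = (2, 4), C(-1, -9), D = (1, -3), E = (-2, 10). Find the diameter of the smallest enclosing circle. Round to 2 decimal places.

19.03

The farthest pair is C–E with squared distance 362. The circle on this segment as diameter has centre (-1.5, 0.5) and r² = 362/4 = 90.5.
Check A: distance² to centre = 84.5 ≤ 90.5, so it lies inside.
All remaining points lie in this disk, and no smaller disk contains both endpoints, so this is the minimum enclosing circle.
Diameter = 2r = 2√(90.5) ≈ 19.03.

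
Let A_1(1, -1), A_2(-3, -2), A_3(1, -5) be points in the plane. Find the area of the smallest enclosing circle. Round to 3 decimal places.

Side lengths²: A_1A_2² = 17, A_1A_3² = 16, A_2A_3² = 25.
Since A_2A_3² = 25 < 17 + 16 = 33, the triangle is acute, so the smallest enclosing circle is the circumcircle.
Circumcentre = (-0.625, -3), r² = 6.640625.
Area = π·r² = π·6.640625 ≈ 20.862.

20.862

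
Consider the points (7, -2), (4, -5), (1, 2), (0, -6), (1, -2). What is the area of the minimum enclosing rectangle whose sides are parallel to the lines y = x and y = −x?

55

In coordinates u = x + y, v = x − y the rectangle is axis-aligned; the map (x,y)→(u,v) scales areas by 2.
u-values: 5, -1, 3, -6, -1; range = 5 − (-6) = 11.
v-values: 9, 9, -1, 6, 3; range = 9 − (-1) = 10.
Area = (11 × 10) / 2 = 55.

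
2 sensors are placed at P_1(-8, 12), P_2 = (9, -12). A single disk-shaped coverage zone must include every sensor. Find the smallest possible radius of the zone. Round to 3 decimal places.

The smallest circle enclosing two points has them as diameter endpoints.
Centre = midpoint = (0.5, 0); r² = |P_1P_2|²/4 = 865/4 = 216.25.
r = √(216.25) ≈ 14.705.

14.705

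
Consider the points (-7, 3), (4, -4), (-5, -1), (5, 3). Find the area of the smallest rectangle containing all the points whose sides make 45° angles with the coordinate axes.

126

In coordinates u = x + y, v = x − y the rectangle is axis-aligned; the map (x,y)→(u,v) scales areas by 2.
u-values: -4, 0, -6, 8; range = 8 − (-6) = 14.
v-values: -10, 8, -4, 2; range = 8 − (-10) = 18.
Area = (14 × 18) / 2 = 126.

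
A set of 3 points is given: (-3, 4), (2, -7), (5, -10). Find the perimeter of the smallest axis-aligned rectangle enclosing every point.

44

Width = max x − min x = 5 − (-3) = 8.
Height = max y − min y = 4 − (-10) = 14.
Perimeter = 2(8 + 14) = 44.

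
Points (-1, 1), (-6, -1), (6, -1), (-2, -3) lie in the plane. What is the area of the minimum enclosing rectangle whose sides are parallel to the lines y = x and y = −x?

In coordinates u = x + y, v = x − y the rectangle is axis-aligned; the map (x,y)→(u,v) scales areas by 2.
u-values: 0, -7, 5, -5; range = 5 − (-7) = 12.
v-values: -2, -5, 7, 1; range = 7 − (-5) = 12.
Area = (12 × 12) / 2 = 72.

72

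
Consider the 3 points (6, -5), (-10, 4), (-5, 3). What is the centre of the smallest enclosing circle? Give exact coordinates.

Call the three points A, B, C in the order given.
Side lengths²: AB² = 337, AC² = 185, BC² = 26.
Since AB² = 337 ≥ 185 + 26 = 211, the angle opposite AB is not acute, so the smallest enclosing circle has AB as diameter.
Centre = midpoint of AB = (-2, -0.5), r² = 337/4 = 84.25.
Centre = (-2, -0.5).

(-2, -0.5)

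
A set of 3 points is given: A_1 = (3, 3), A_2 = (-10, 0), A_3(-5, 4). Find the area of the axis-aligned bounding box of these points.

x ranges over [-10, 3], width 13.
y ranges over [0, 4], height 4.
Area = 13 × 4 = 52.

52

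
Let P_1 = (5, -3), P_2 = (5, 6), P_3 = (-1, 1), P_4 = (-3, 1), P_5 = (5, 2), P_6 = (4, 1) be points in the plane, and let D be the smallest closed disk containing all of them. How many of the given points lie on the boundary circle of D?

A smallest enclosing disk is always determined by at most three of the input points on its boundary.
The minimum enclosing circle is determined by three boundary points: P_1, P_2, P_4.
Their circumcentre is (2.25, 1.5) with r² = 27.8125.
The farthest remaining point P_3 is at distance² 10.8125 ≤ 27.8125.
The points at distance exactly r from the centre are P_1, P_2, P_4 — 3 points.

3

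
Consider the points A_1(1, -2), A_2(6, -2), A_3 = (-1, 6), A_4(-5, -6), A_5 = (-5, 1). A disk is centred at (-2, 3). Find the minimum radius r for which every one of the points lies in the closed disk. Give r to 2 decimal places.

9.49

The required radius is the distance from (-2, 3) to the farthest point.
Squared distances: 34, 89, 10, 90, 13.
Maximum is 90, attained at A_4.
r = √90 ≈ 9.49.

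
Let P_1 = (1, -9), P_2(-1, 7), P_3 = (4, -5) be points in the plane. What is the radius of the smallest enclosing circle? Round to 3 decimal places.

8.062

Side lengths²: P_1P_2² = 260, P_1P_3² = 25, P_2P_3² = 169.
Since P_1P_2² = 260 ≥ 169 + 25 = 194, the angle opposite P_1P_2 is not acute, so the smallest enclosing circle has P_1P_2 as diameter.
Centre = midpoint of P_1P_2 = (0, -1), r² = 260/4 = 65.
r = √65 ≈ 8.062.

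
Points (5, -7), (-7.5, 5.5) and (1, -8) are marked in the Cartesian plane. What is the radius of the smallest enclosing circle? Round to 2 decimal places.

8.84

Call the three points A, B, C in the order given.
Side lengths²: AB² = 312.5, AC² = 17, BC² = 254.5.
Since AB² = 312.5 ≥ 254.5 + 17 = 271.5, the angle opposite AB is not acute, so the smallest enclosing circle has AB as diameter.
Centre = midpoint of AB = (-1.25, -0.75), r² = 312.5/4 = 78.125.
r = √(78.125) ≈ 8.84.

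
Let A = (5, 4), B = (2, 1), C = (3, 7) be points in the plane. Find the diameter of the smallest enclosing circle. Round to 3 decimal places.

6.083

Side lengths²: AB² = 18, AC² = 13, BC² = 37.
Since BC² = 37 ≥ 18 + 13 = 31, the angle opposite BC is not acute, so the smallest enclosing circle has BC as diameter.
Centre = midpoint of BC = (2.5, 4), r² = 37/4 = 9.25.
Diameter = 2r = 2√(9.25) ≈ 6.083.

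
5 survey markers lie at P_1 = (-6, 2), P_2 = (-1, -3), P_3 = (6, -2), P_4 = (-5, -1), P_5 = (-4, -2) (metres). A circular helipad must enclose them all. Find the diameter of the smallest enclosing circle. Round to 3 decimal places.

12.649

A smallest enclosing disk is always determined by at most three of the input points on its boundary.
The farthest pair is P_1–P_3 with squared distance 160. The circle on this segment as diameter has centre (0, 0) and r² = 160/4 = 40.
Check P_2: distance² to centre = 10 ≤ 40, so it lies inside.
All remaining points lie in this disk, and no smaller disk contains both endpoints, so this is the minimum enclosing circle.
Diameter = 2r = 2√40 ≈ 12.649.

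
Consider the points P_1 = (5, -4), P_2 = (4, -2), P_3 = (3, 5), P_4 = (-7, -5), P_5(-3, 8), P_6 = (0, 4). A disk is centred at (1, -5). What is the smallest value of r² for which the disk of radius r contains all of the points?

185

The required radius is the distance from (1, -5) to the farthest point.
Squared distances: 17, 18, 104, 64, 185, 82.
Maximum is 185, attained at P_5.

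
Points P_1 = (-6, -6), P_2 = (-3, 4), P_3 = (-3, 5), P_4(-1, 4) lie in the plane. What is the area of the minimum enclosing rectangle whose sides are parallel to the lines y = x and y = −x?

60

In coordinates u = x + y, v = x − y the rectangle is axis-aligned; the map (x,y)→(u,v) scales areas by 2.
u-values: -12, 1, 2, 3; range = 3 − (-12) = 15.
v-values: 0, -7, -8, -5; range = 0 − (-8) = 8.
Area = (15 × 8) / 2 = 60.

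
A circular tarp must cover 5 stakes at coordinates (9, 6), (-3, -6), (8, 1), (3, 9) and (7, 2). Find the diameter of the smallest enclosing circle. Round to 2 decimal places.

By Welzl's lemma the MEC is supported by two points (diametrically opposite) or three points (on a circumcircle).
The minimum enclosing circle is determined by three boundary points: (9, 6), (-3, -6), (3, 9).
Their circumcentre is (2.5, 0.5) with r² = 72.5.
The farthest remaining point (8, 1) is at distance² 30.5 ≤ 72.5.
Diameter = 2r = 2√(72.5) ≈ 17.03.

17.03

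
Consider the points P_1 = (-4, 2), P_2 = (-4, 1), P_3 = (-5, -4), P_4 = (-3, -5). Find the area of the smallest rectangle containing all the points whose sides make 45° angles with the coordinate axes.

In coordinates u = x + y, v = x − y the rectangle is axis-aligned; the map (x,y)→(u,v) scales areas by 2.
u-values: -2, -3, -9, -8; range = -2 − (-9) = 7.
v-values: -6, -5, -1, 2; range = 2 − (-6) = 8.
Area = (7 × 8) / 2 = 28.

28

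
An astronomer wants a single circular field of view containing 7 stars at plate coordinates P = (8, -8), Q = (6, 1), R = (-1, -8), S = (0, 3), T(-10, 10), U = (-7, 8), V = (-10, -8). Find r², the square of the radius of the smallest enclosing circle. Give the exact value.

162

The minimum enclosing circle of a finite set is fixed by two of the points (as a diameter) or three (as a circumcircle).
The farthest pair is P–T with squared distance 648. The circle on this segment as diameter has centre (-1, 1) and r² = 648/4 = 162.
Check Q: distance² to centre = 49 ≤ 162, so it lies inside.
All remaining points lie in this disk, and no smaller disk contains both endpoints, so this is the minimum enclosing circle.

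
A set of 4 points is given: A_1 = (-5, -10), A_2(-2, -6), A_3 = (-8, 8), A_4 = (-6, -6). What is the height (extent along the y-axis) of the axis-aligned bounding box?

max y = 8, min y = -10, so height = 18.

18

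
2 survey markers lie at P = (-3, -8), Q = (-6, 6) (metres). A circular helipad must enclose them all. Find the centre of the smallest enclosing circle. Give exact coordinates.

(-4.5, -1)

The smallest circle enclosing two points has them as diameter endpoints.
Centre = midpoint = (-4.5, -1); r² = |PQ|²/4 = 205/4 = 51.25.
Centre = (-4.5, -1).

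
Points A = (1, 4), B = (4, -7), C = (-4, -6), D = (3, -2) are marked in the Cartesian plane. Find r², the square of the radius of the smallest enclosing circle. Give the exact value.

The minimum enclosing circle of a finite set is fixed by two of the points (as a diameter) or three (as a circumcircle).
The minimum enclosing circle is determined by three boundary points: A, B, C.
Their circumcentre is (19/34, -69/34) with r² = 21125/578.
The farthest remaining point D is at distance² 3445/578 ≤ 21125/578.

21125/578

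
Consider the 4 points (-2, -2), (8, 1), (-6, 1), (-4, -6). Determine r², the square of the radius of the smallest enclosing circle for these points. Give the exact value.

10229/196

The minimum enclosing circle of a finite set is fixed by two of the points (as a diameter) or three (as a circumcircle).
The minimum enclosing circle is determined by three boundary points: (8, 1), (-6, 1), (-4, -6).
Their circumcentre is (1, -11/14) with r² = 10229/196.
The farthest remaining point (-2, -2) is at distance² 2053/196 ≤ 10229/196.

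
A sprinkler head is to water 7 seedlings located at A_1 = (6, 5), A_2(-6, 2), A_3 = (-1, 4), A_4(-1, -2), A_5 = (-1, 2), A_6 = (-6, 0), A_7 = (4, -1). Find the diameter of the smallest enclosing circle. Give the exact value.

The farthest pair is A_1–A_6 with squared distance 169. The circle on this segment as diameter has centre (0, 2.5) and r² = 169/4 = 42.25.
Check A_2: distance² to centre = 36.25 ≤ 42.25, so it lies inside.
All remaining points lie in this disk, and no smaller disk contains both endpoints, so this is the minimum enclosing circle.
Diameter = 2r = 2√(42.25) = 13.

13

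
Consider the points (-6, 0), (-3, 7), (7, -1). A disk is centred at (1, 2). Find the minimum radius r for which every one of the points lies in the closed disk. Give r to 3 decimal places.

7.280

The required radius is the distance from (1, 2) to the farthest point.
Squared distances: 53, 41, 45.
Maximum is 53, attained at (-6, 0).
r = √53 ≈ 7.280.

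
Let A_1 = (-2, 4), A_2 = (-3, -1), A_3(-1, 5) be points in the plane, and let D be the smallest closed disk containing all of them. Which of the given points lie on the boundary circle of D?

A_2, A_3

Side lengths²: A_1A_2² = 26, A_1A_3² = 2, A_2A_3² = 40.
Since A_2A_3² = 40 ≥ 26 + 2 = 28, the angle opposite A_2A_3 is not acute, so the smallest enclosing circle has A_2A_3 as diameter.
Centre = midpoint of A_2A_3 = (-2, 2), r² = 40/4 = 10.
The points at distance exactly r from the centre are A_2, A_3 — 2 points.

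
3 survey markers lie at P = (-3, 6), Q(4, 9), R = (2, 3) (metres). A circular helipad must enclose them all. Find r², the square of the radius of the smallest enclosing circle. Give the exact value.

Side lengths²: PQ² = 58, PR² = 34, QR² = 40.
Since PQ² = 58 < 40 + 34 = 74, the triangle is acute, so the smallest enclosing circle is the circumcircle.
Circumcentre = (5/6, 121/18), r² = 2465/162.

2465/162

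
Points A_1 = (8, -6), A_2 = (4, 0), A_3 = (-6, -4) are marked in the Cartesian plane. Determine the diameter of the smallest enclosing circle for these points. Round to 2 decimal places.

Side lengths²: A_1A_2² = 52, A_1A_3² = 200, A_2A_3² = 116.
Since A_1A_3² = 200 ≥ 116 + 52 = 168, the angle opposite A_1A_3 is not acute, so the smallest enclosing circle has A_1A_3 as diameter.
Centre = midpoint of A_1A_3 = (1, -5), r² = 200/4 = 50.
Diameter = 2r = 2√50 ≈ 14.14.

14.14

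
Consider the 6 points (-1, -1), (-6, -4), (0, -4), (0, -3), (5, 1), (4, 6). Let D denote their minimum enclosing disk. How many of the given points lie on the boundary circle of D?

2

By Welzl's lemma the MEC is supported by two points (diametrically opposite) or three points (on a circumcircle).
The farthest pair is (-6, -4)–(4, 6) with squared distance 200. The circle on this segment as diameter has centre (-1, 1) and r² = 200/4 = 50.
Check (-1, -1): distance² to centre = 4 ≤ 50, so it lies inside.
All remaining points lie in this disk, and no smaller disk contains both endpoints, so this is the minimum enclosing circle.
The points at distance exactly r from the centre are (-6, -4), (4, 6) — 2 points.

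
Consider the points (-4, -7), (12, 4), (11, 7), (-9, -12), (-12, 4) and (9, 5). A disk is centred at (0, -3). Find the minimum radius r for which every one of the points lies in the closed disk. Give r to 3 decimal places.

14.866

The required radius is the distance from (0, -3) to the farthest point.
Squared distances: 32, 193, 221, 162, 193, 145.
Maximum is 221, attained at (11, 7).
r = √221 ≈ 14.866.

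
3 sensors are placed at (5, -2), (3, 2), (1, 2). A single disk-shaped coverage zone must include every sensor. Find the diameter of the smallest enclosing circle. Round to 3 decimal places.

5.657

Call the three points A, B, C in the order given.
Side lengths²: AB² = 20, AC² = 32, BC² = 4.
Since AC² = 32 ≥ 20 + 4 = 24, the angle opposite AC is not acute, so the smallest enclosing circle has AC as diameter.
Centre = midpoint of AC = (3, 0), r² = 32/4 = 8.
Diameter = 2r = 2√8 ≈ 5.657.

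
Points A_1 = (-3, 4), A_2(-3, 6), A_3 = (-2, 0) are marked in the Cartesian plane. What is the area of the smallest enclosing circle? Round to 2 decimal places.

Side lengths²: A_1A_2² = 4, A_1A_3² = 17, A_2A_3² = 37.
Since A_2A_3² = 37 ≥ 17 + 4 = 21, the angle opposite A_2A_3 is not acute, so the smallest enclosing circle has A_2A_3 as diameter.
Centre = midpoint of A_2A_3 = (-2.5, 3), r² = 37/4 = 9.25.
Area = π·r² = π·9.25 ≈ 29.06.

29.06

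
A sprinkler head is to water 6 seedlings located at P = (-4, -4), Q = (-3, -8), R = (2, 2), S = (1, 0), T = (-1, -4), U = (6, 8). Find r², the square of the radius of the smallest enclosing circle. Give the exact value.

84.25

A smallest enclosing disk is always determined by at most three of the input points on its boundary.
The farthest pair is Q–U with squared distance 337. The circle on this segment as diameter has centre (1.5, 0) and r² = 337/4 = 84.25.
Check P: distance² to centre = 46.25 ≤ 84.25, so it lies inside.
All remaining points lie in this disk, and no smaller disk contains both endpoints, so this is the minimum enclosing circle.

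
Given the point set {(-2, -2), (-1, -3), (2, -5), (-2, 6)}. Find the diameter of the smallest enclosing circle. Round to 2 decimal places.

The minimum enclosing circle of a finite set is fixed by two of the points (as a diameter) or three (as a circumcircle).
The farthest pair is (2, -5)–(-2, 6) with squared distance 137. The circle on this segment as diameter has centre (0, 0.5) and r² = 137/4 = 34.25.
Check (-2, -2): distance² to centre = 10.25 ≤ 34.25, so it lies inside.
All remaining points lie in this disk, and no smaller disk contains both endpoints, so this is the minimum enclosing circle.
Diameter = 2r = 2√(34.25) ≈ 11.70.

11.70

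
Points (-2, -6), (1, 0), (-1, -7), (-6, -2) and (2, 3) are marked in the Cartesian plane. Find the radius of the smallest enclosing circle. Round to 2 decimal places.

The minimum enclosing circle of a finite set is fixed by two of the points (as a diameter) or three (as a circumcircle).
The minimum enclosing circle is determined by three boundary points: (-1, -7), (-6, -2), (2, 3).
Their circumcentre is (-17/26, -43/26) with r² = 9701/338.
The farthest remaining point (-2, -6) is at distance² 6997/338 ≤ 9701/338.
r = √(9701/338) ≈ 5.36.

5.36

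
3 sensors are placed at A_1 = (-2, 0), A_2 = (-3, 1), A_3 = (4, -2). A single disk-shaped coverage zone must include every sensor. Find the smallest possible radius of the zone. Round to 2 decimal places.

3.81

Side lengths²: A_1A_2² = 2, A_1A_3² = 40, A_2A_3² = 58.
Since A_2A_3² = 58 ≥ 40 + 2 = 42, the angle opposite A_2A_3 is not acute, so the smallest enclosing circle has A_2A_3 as diameter.
Centre = midpoint of A_2A_3 = (0.5, -0.5), r² = 58/4 = 14.5.
r = √(14.5) ≈ 3.81.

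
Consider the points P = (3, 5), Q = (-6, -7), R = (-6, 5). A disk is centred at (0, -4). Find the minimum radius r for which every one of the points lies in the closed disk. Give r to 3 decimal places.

The required radius is the distance from (0, -4) to the farthest point.
Squared distances: 90, 45, 117.
Maximum is 117, attained at R.
r = √117 ≈ 10.817.

10.817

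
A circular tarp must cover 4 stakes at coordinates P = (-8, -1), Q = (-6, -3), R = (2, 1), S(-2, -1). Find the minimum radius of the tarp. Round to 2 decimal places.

The farthest pair is P–R with squared distance 104. The circle on this segment as diameter has centre (-3, 0) and r² = 104/4 = 26.
Check Q: distance² to centre = 18 ≤ 26, so it lies inside.
All remaining points lie in this disk, and no smaller disk contains both endpoints, so this is the minimum enclosing circle.
r = √26 ≈ 5.10.

5.10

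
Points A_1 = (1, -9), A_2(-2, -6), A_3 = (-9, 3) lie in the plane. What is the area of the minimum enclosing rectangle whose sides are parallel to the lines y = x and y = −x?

In coordinates u = x + y, v = x − y the rectangle is axis-aligned; the map (x,y)→(u,v) scales areas by 2.
u-values: -8, -8, -6; range = -6 − (-8) = 2.
v-values: 10, 4, -12; range = 10 − (-12) = 22.
Area = (2 × 22) / 2 = 22.

22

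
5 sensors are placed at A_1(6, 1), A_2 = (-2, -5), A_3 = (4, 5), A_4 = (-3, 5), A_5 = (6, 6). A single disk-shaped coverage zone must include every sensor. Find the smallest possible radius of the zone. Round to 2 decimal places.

By Welzl's lemma the MEC is supported by two points (diametrically opposite) or three points (on a circumcircle).
The farthest pair is A_2–A_5 with squared distance 185. The circle on this segment as diameter has centre (2, 0.5) and r² = 185/4 = 46.25.
Check A_1: distance² to centre = 16.25 ≤ 46.25, so it lies inside.
All remaining points lie in this disk, and no smaller disk contains both endpoints, so this is the minimum enclosing circle.
r = √(46.25) ≈ 6.80.

6.80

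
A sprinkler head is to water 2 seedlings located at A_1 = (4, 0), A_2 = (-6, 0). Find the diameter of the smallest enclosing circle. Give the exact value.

The smallest circle enclosing two points has them as diameter endpoints.
Centre = midpoint = (-1, 0); r² = |A_1A_2|²/4 = 100/4 = 25.
Diameter = 2r = 2√25 = 10.

10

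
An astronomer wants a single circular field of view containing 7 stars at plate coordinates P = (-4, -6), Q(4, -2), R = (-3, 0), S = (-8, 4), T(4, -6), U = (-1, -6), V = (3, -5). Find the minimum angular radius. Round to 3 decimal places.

7.810

A smallest enclosing disk is always determined by at most three of the input points on its boundary.
The farthest pair is S–T with squared distance 244. The circle on this segment as diameter has centre (-2, -1) and r² = 244/4 = 61.
Check P: distance² to centre = 29 ≤ 61, so it lies inside.
All remaining points lie in this disk, and no smaller disk contains both endpoints, so this is the minimum enclosing circle.
r = √61 ≈ 7.810.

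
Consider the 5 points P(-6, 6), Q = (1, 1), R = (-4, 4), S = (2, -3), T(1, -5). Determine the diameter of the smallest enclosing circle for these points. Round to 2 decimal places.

By Welzl's lemma the MEC is supported by two points (diametrically opposite) or three points (on a circumcircle).
The farthest pair is P–T with squared distance 170. The circle on this segment as diameter has centre (-2.5, 0.5) and r² = 170/4 = 42.5.
Check Q: distance² to centre = 12.5 ≤ 42.5, so it lies inside.
All remaining points lie in this disk, and no smaller disk contains both endpoints, so this is the minimum enclosing circle.
Diameter = 2r = 2√(42.5) ≈ 13.04.

13.04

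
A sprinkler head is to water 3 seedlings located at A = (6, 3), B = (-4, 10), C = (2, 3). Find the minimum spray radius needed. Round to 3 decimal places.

6.103

Side lengths²: AB² = 149, AC² = 16, BC² = 85.
Since AB² = 149 ≥ 85 + 16 = 101, the angle opposite AB is not acute, so the smallest enclosing circle has AB as diameter.
Centre = midpoint of AB = (1, 6.5), r² = 149/4 = 37.25.
r = √(37.25) ≈ 6.103.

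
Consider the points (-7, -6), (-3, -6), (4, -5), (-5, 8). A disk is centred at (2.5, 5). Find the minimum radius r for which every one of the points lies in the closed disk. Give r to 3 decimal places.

14.534

The required radius is the distance from (2.5, 5) to the farthest point.
Squared distances: 211.25, 151.25, 102.25, 65.25.
Maximum is 211.25, attained at (-7, -6).
r = √(211.25) ≈ 14.534.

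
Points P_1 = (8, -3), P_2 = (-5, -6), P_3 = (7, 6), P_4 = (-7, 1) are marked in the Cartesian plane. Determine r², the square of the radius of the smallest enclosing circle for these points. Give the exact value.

By Welzl's lemma the MEC is supported by two points (diametrically opposite) or three points (on a circumcircle).
The farthest pair is P_2–P_3 with squared distance 288. The circle on this segment as diameter has centre (1, 0) and r² = 288/4 = 72.
Check P_1: distance² to centre = 58 ≤ 72, so it lies inside.
All remaining points lie in this disk, and no smaller disk contains both endpoints, so this is the minimum enclosing circle.

72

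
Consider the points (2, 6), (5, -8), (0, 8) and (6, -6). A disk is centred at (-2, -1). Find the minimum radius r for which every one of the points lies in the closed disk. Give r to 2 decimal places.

9.90

The required radius is the distance from (-2, -1) to the farthest point.
Squared distances: 65, 98, 85, 89.
Maximum is 98, attained at (5, -8).
r = √98 ≈ 9.90.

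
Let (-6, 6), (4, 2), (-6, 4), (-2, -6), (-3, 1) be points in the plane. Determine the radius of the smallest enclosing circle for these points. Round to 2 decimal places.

A smallest enclosing disk is always determined by at most three of the input points on its boundary.
The minimum enclosing circle is determined by three boundary points: (-6, 6), (4, 2), (-2, -6).
Their circumcentre is (-31/13, 7/13) with r² = 7250/169.
The farthest remaining point (-6, 4) is at distance² 4234/169 ≤ 7250/169.
r = √(7250/169) ≈ 6.55.

6.55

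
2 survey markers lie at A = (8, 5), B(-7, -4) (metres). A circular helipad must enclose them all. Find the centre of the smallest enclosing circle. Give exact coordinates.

The smallest circle enclosing two points has them as diameter endpoints.
Centre = midpoint = (0.5, 0.5); r² = |AB|²/4 = 306/4 = 76.5.
Centre = (0.5, 0.5).

(0.5, 0.5)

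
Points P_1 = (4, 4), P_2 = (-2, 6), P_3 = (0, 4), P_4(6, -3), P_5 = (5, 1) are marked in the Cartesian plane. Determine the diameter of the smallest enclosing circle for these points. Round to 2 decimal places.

12.04

A smallest enclosing disk is always determined by at most three of the input points on its boundary.
The farthest pair is P_2–P_4 with squared distance 145. The circle on this segment as diameter has centre (2, 1.5) and r² = 145/4 = 36.25.
Check P_1: distance² to centre = 10.25 ≤ 36.25, so it lies inside.
All remaining points lie in this disk, and no smaller disk contains both endpoints, so this is the minimum enclosing circle.
Diameter = 2r = 2√(36.25) ≈ 12.04.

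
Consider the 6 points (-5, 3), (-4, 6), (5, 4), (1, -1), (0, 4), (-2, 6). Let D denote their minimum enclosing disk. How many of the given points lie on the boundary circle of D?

The farthest pair is (-5, 3)–(5, 4) with squared distance 101. The circle on this segment as diameter has centre (0, 3.5) and r² = 101/4 = 25.25.
Check (-4, 6): distance² to centre = 22.25 ≤ 25.25, so it lies inside.
All remaining points lie in this disk, and no smaller disk contains both endpoints, so this is the minimum enclosing circle.
The points at distance exactly r from the centre are (-5, 3), (5, 4) — 2 points.

2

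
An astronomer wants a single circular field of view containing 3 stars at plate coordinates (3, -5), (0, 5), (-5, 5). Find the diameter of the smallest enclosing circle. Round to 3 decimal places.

12.806

Call the three points A, B, C in the order given.
Side lengths²: AB² = 109, AC² = 164, BC² = 25.
Since AC² = 164 ≥ 109 + 25 = 134, the angle opposite AC is not acute, so the smallest enclosing circle has AC as diameter.
Centre = midpoint of AC = (-1, 0), r² = 164/4 = 41.
Diameter = 2r = 2√41 ≈ 12.806.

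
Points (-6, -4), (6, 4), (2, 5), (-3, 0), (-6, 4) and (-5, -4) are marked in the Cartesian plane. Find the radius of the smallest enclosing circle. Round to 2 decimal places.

The minimum enclosing circle of a finite set is fixed by two of the points (as a diameter) or three (as a circumcircle).
The farthest pair is (-6, -4)–(6, 4) with squared distance 208. The circle on this segment as diameter has centre (0, 0) and r² = 208/4 = 52.
Check (2, 5): distance² to centre = 29 ≤ 52, so it lies inside.
All remaining points lie in this disk, and no smaller disk contains both endpoints, so this is the minimum enclosing circle.
r = √52 ≈ 7.21.

7.21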